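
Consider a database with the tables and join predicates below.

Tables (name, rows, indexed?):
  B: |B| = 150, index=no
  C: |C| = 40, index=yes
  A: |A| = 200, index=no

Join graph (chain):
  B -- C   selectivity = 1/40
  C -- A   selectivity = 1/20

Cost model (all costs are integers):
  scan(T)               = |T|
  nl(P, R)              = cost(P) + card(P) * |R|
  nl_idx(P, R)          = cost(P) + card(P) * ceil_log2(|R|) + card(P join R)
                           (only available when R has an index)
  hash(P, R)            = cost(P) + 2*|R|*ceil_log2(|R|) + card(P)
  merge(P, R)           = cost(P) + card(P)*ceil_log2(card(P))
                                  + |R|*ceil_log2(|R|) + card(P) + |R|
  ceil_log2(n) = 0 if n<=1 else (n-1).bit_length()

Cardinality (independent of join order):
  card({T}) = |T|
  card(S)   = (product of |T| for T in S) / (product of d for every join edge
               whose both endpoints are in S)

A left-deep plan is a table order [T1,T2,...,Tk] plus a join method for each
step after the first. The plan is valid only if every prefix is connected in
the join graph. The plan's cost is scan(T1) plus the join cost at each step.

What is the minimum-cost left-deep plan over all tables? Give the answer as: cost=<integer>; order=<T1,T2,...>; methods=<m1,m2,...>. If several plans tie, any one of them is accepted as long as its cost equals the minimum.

Selinger DP (subsets sized 1..n):
  {B}: scan cost=150, card=150
  {C}: scan cost=40, card=40
  {A}: scan cost=200, card=200
  {BC}: card=150; try (C,hash)→780, (C,nl_idx)→1200, (B,merge)→1670, (C,merge)→1780, (B,hash)→2480, (B,nl)→6040 …(+1); best=780 via (C,hash)
  {AC}: card=400; try (C,hash)→880, (C,nl_idx)→1800, (A,merge)→2120, (C,merge)→2280, (A,hash)→3280, (A,nl)→8040 …(+1); best=880 via (C,hash)
  {ABC}: card=1500; try (B,hash)→3680, (A,merge)→3930, (A,hash)→4130, (B,merge)→6230, (A,nl)→30780, (B,nl)→60880; best=3680 via (B,hash)

cost=3680; order=A,C,B; methods=hash,hash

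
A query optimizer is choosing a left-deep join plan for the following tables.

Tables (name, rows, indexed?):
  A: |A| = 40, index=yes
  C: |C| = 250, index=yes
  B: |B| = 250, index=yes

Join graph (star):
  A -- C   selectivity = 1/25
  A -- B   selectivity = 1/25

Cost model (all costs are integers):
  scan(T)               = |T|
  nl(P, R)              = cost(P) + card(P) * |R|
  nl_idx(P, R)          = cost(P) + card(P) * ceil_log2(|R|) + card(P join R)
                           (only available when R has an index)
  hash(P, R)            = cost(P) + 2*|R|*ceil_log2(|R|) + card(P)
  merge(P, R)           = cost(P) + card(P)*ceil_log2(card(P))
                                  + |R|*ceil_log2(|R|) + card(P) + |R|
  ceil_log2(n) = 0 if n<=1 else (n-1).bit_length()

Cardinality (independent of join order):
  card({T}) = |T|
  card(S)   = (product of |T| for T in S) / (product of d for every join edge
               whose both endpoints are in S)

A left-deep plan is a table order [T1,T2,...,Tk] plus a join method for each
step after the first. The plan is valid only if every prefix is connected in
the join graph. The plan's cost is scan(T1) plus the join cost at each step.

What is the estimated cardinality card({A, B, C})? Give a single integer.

4000

Tables in S: A(40), B(250), C(250)
Edges inside S: A-C(d=25), A-B(d=25)
numerator = 40 * 250 * 250 = 2500000
denominator = 25 * 25 = 625
card(S) = 2500000 / 625 = 4000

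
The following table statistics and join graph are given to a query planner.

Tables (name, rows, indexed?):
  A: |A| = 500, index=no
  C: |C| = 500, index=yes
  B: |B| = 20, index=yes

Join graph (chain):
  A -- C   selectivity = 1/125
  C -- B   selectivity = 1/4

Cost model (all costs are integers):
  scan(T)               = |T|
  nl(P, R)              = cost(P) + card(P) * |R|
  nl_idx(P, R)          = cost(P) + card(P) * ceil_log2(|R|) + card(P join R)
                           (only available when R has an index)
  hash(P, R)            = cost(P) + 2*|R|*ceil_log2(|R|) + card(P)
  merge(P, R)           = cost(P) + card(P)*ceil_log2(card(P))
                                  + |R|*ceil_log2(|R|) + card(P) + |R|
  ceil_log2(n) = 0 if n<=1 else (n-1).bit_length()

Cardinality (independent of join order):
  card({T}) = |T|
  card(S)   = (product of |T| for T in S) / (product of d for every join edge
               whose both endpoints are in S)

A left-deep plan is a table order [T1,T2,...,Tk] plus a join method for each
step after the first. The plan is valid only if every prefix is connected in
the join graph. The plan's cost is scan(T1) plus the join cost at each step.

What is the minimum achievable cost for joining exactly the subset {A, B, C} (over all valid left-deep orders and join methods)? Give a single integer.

9200

Selinger DP over subsets of {A,B,C}:
  {A}: scan cost=500, card=500
  {C}: scan cost=500, card=500
  {B}: scan cost=20, card=20
  {AC}: card=2000; try (C,nl_idx)→7000, (C,hash)→10000, (A,hash)→10000, (C,merge)→10500, (A,merge)→10500, (C,nl)→250500 …(+1); best=7000 via (C,nl_idx)
  {BC}: card=2500; try (B,hash)→1200, (C,nl_idx)→2700, (C,merge)→5140, (B,nl_idx)→5500, (B,merge)→5620, (C,hash)→9040 …(+2); best=1200 via (B,hash)
  {ABC}: card=10000; try (B,hash)→9200, (A,hash)→12700, (B,nl_idx)→27000, (B,merge)→31120, (A,merge)→38700, (B,nl)→47000 …(+1); best=9200 via (B,hash)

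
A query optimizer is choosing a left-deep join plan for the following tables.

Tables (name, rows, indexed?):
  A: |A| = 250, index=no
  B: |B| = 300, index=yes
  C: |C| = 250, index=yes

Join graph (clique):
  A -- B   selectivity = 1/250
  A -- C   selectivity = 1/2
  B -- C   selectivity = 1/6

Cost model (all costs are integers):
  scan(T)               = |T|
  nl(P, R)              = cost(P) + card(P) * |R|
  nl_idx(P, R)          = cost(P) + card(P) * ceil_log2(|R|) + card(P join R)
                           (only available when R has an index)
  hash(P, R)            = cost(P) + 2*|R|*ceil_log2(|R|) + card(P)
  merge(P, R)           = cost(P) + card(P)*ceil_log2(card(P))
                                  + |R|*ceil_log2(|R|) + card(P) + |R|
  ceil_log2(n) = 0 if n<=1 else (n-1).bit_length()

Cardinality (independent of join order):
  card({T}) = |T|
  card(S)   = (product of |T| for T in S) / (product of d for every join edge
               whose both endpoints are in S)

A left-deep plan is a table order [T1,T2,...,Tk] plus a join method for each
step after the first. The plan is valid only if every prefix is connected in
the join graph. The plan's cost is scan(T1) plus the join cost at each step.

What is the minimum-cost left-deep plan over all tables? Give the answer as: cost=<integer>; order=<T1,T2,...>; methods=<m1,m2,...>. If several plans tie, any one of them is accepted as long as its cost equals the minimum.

Selinger DP (subsets sized 1..n):
  {A}: scan cost=250, card=250
  {B}: scan cost=300, card=300
  {C}: scan cost=250, card=250
  {AB}: card=300; try (B,nl_idx)→2800, (A,hash)→4600, (B,merge)→5500, (A,merge)→5550, (B,hash)→5900, (B,nl)→75250 …(+1); best=2800 via (B,nl_idx)
  {AC}: card=31250; try (C,hash)→4500, (A,hash)→4500, (C,merge)→4750, (A,merge)→4750, (C,nl_idx)→33500, (C,nl)→62750 …(+1); best=4500 via (C,hash)
  {BC}: card=12500; try (C,hash)→4600, (B,merge)→5500, (C,merge)→5550, (B,hash)→5900, (B,nl_idx)→15000, (C,nl_idx)→15200 …(+2); best=4600 via (C,hash)
  {ABC}: card=6250; try (C,hash)→7100, (C,merge)→8050, (C,nl_idx)→11450, (A,hash)→21100, (B,hash)→41150, (C,nl)→77800 …(+5); best=7100 via (C,hash)

cost=7100; order=A,B,C; methods=nl_idx,hash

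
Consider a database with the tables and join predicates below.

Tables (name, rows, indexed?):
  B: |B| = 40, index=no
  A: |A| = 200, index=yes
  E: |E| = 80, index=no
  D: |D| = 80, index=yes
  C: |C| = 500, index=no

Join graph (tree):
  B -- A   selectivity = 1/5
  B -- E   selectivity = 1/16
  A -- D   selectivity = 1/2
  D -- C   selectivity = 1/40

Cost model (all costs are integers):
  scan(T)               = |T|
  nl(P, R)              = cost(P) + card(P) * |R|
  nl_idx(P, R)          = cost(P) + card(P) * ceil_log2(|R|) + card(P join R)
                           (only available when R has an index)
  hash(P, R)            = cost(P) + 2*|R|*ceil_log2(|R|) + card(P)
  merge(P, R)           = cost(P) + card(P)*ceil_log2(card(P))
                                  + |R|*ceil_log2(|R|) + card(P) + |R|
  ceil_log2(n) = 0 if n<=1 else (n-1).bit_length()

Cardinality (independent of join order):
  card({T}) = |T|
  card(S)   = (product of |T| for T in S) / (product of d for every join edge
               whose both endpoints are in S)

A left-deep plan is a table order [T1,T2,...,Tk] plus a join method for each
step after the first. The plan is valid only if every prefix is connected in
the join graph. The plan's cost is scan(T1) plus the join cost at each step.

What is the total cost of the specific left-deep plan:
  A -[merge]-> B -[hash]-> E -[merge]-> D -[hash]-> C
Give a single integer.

step 1: scan A: cost=200, card=200
step 2: join B via merge
    card(P join B) = 200*40/(5) = 1600
    cost = 200 + 200*8 + 40*6 + 200 + 40 = 2280
step 3: join E via hash
    card(P join E) = 1600*80/(16) = 8000
    cost = 2280 + 2*80*7 + 1600 = 5000
step 4: join D via merge
    card(P join D) = 8000*80/(2) = 320000
    cost = 5000 + 8000*13 + 80*7 + 8000 + 80 = 117640
step 5: join C via hash
    card(P join C) = 320000*500/(40) = 4000000
    cost = 117640 + 2*500*9 + 320000 = 446640

446640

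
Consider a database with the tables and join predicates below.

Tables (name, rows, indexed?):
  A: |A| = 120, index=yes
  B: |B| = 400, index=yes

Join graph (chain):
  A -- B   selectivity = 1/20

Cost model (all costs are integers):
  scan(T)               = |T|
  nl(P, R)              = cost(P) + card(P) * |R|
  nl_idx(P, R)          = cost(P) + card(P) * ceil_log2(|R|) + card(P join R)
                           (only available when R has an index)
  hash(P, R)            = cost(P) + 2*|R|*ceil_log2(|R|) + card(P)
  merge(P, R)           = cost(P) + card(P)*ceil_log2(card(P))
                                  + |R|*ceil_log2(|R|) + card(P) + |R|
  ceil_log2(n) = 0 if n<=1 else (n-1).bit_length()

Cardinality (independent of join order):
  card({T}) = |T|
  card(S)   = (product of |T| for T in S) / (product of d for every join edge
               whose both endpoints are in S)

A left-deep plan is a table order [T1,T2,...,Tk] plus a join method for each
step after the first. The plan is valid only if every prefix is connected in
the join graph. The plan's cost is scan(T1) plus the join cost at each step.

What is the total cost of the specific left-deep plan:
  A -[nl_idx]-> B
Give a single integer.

step 1: scan A: cost=120, card=120
step 2: join B via nl_idx
    card(P join B) = 120*400/(20) = 2400
    cost = 120 + 120*9 + 2400 = 3600

3600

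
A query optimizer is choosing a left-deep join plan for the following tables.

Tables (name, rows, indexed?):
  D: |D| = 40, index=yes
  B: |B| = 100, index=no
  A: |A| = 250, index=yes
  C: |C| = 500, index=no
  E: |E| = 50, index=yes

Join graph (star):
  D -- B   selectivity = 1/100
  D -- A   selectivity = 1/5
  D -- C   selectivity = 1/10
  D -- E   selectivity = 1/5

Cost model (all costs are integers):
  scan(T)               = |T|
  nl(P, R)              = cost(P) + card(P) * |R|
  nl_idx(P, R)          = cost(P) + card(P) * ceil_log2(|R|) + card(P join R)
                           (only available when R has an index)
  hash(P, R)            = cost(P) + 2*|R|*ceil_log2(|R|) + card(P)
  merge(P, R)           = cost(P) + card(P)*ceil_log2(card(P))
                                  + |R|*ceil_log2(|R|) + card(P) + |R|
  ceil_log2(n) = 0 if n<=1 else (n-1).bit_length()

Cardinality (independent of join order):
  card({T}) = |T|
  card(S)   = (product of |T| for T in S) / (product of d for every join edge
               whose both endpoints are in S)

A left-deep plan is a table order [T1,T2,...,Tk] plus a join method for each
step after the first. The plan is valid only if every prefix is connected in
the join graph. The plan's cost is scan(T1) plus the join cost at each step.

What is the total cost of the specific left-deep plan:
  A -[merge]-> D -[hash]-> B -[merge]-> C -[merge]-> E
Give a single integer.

step 1: scan A: cost=250, card=250
step 2: join D via merge
    card(P join D) = 250*40/(5) = 2000
    cost = 250 + 250*8 + 40*6 + 250 + 40 = 2780
step 3: join B via hash
    card(P join B) = 2000*100/(100) = 2000
    cost = 2780 + 2*100*7 + 2000 = 6180
step 4: join C via merge
    card(P join C) = 2000*500/(10) = 100000
    cost = 6180 + 2000*11 + 500*9 + 2000 + 500 = 35180
step 5: join E via merge
    card(P join E) = 100000*50/(5) = 1000000
    cost = 35180 + 100000*17 + 50*6 + 100000 + 50 = 1835530

1835530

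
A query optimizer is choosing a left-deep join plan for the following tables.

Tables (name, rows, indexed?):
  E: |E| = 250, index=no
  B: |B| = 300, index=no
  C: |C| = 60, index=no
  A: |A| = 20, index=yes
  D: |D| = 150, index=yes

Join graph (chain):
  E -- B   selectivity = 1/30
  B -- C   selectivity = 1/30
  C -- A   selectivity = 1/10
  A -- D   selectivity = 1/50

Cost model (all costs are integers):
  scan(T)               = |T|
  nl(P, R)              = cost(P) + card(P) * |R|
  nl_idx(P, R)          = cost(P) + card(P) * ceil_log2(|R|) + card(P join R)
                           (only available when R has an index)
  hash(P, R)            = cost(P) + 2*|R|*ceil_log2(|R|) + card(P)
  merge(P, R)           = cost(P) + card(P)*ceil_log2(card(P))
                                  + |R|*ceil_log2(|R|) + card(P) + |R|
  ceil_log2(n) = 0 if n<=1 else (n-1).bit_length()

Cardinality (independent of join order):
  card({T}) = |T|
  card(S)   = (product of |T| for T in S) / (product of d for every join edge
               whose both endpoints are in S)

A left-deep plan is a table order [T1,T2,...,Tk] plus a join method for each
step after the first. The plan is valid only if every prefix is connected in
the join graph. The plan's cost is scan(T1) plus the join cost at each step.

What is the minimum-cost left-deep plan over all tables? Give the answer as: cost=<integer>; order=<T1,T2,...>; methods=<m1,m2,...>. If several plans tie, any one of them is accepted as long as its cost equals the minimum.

cost=13320; order=B,C,A,D,E; methods=hash,hash,hash,hash

Selinger DP (subsets sized 1..n):
  {E}: scan cost=250, card=250
  {B}: scan cost=300, card=300
  {C}: scan cost=60, card=60
  {A}: scan cost=20, card=20
  {D}: scan cost=150, card=150
  {BE}: card=2500; try (E,hash)→4600, (B,merge)→5500, (E,merge)→5550, (B,hash)→5900, (B,nl)→75250, (E,nl)→75300; best=4600 via (E,hash)
  {BC}: card=600; try (C,hash)→1320, (B,merge)→3480, (C,merge)→3720, (B,hash)→5520, (B,nl)→18060, (C,nl)→18300; best=1320 via (C,hash)
  {AC}: card=120; try (A,hash)→320, (A,nl_idx)→480, (C,merge)→560, (A,merge)→600, (C,hash)→760, (C,nl)→1220 …(+1); best=320 via (A,hash)
  {AD}: card=60; try (D,nl_idx)→240, (A,hash)→500, (A,nl_idx)→960, (D,merge)→1490, (A,merge)→1620, (D,hash)→2440 …(+2); best=240 via (D,nl_idx)
  {BCE}: card=5000; try (E,hash)→5920, (C,hash)→7820, (E,merge)→10170, (C,merge)→37520, (E,nl)→151320, (C,nl)→154600; best=5920 via (E,hash)
  {ABC}: card=1200; try (A,hash)→2120, (B,merge)→4280, (A,nl_idx)→5520, (B,hash)→5840, (A,merge)→8040, (A,nl)→13320 …(+1); best=2120 via (A,hash)
  {ACD}: card=360; try (C,hash)→1020, (C,merge)→1080, (D,nl_idx)→1640, (D,merge)→2630, (D,hash)→2840, (C,nl)→3840 …(+1); best=1020 via (C,hash)
  {ABCE}: card=10000; try (E,hash)→7320, (A,hash)→11120, (E,merge)→18770, (A,nl_idx)→40920, (A,merge)→76040, (A,nl)→105920 …(+1); best=7320 via (E,hash)
  {ABCD}: card=3600; try (D,hash)→5720, (B,hash)→6780, (B,merge)→7620, (D,nl_idx)→15320, (D,merge)→17870, (B,nl)→109020 …(+1); best=5720 via (D,hash)
  {ABCDE}: card=30000; try (E,hash)→13320, (D,hash)→19720, (E,merge)→54770, (D,nl_idx)→117320, (D,merge)→158670, (E,nl)→905720 …(+1); best=13320 via (E,hash)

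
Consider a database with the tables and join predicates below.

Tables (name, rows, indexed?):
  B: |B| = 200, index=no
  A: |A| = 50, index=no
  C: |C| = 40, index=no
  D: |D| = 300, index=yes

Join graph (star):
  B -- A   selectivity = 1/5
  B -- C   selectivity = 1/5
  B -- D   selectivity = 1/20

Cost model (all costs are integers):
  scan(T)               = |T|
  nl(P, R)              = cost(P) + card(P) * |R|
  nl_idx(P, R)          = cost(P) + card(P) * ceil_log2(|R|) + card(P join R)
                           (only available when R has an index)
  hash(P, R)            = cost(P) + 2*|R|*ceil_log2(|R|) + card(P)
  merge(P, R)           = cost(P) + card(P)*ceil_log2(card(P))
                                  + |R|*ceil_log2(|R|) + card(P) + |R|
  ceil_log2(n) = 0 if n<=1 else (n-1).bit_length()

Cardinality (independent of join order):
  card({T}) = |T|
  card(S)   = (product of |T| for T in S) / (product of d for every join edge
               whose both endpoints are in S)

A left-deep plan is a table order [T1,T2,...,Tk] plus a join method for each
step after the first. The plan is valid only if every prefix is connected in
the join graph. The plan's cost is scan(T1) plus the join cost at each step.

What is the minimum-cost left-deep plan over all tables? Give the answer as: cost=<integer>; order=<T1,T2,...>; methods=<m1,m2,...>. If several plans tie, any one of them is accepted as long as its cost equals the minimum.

Selinger DP (subsets sized 1..n):
  {B}: scan cost=200, card=200
  {A}: scan cost=50, card=50
  {C}: scan cost=40, card=40
  {D}: scan cost=300, card=300
  {AB}: card=2000; try (A,hash)→1000, (B,merge)→2200, (A,merge)→2350, (B,hash)→3300, (B,nl)→10050, (A,nl)→10200; best=1000 via (A,hash)
  {BC}: card=1600; try (C,hash)→880, (B,merge)→2120, (C,merge)→2280, (B,hash)→3280, (B,nl)→8040, (C,nl)→8200; best=880 via (C,hash)
  {BD}: card=3000; try (B,hash)→3800, (D,merge)→5000, (D,nl_idx)→5000, (B,merge)→5100, (D,hash)→5800, (D,nl)→60200 …(+1); best=3800 via (B,hash)
  {ABC}: card=16000; try (A,hash)→3080, (C,hash)→3480, (A,merge)→20430, (C,merge)→25280, (A,nl)→80880, (C,nl)→81000; best=3080 via (A,hash)
  {ABD}: card=30000; try (A,hash)→7400, (D,hash)→8400, (D,merge)→28000, (A,merge)→43150, (D,nl_idx)→49000, (A,nl)→153800 …(+1); best=7400 via (A,hash)
  {BCD}: card=24000; try (C,hash)→7280, (D,hash)→7880, (D,merge)→23080, (D,nl_idx)→39280, (C,merge)→43080, (C,nl)→123800 …(+1); best=7280 via (C,hash)
  {ABCD}: card=240000; try (D,hash)→24480, (A,hash)→31880, (C,hash)→37880, (D,merge)→246080, (D,nl_idx)→387080, (A,merge)→391630 …(+4); best=24480 via (D,hash)

cost=24480; order=B,C,A,D; methods=hash,hash,hash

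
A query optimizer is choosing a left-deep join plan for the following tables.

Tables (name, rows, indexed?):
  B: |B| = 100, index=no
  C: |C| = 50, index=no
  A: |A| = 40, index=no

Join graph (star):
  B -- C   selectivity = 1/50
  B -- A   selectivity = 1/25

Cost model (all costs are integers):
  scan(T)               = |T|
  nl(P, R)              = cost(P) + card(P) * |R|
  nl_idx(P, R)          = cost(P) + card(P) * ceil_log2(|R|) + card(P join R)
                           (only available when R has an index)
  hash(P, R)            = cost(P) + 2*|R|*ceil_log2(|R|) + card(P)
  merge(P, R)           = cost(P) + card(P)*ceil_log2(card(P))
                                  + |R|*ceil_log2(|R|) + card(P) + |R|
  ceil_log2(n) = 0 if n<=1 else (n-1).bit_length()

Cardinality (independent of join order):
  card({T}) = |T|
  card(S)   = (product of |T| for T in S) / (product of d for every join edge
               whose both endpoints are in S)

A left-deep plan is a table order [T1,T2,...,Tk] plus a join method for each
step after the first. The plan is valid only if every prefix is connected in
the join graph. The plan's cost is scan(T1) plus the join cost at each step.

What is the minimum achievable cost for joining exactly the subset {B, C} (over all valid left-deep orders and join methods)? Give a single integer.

Selinger DP over subsets of {B,C}:
  {B}: scan cost=100, card=100
  {C}: scan cost=50, card=50
  {BC}: card=100; try (C,hash)→800, (B,merge)→1200, (C,merge)→1250, (B,hash)→1500, (B,nl)→5050, (C,nl)→5100; best=800 via (C,hash)

800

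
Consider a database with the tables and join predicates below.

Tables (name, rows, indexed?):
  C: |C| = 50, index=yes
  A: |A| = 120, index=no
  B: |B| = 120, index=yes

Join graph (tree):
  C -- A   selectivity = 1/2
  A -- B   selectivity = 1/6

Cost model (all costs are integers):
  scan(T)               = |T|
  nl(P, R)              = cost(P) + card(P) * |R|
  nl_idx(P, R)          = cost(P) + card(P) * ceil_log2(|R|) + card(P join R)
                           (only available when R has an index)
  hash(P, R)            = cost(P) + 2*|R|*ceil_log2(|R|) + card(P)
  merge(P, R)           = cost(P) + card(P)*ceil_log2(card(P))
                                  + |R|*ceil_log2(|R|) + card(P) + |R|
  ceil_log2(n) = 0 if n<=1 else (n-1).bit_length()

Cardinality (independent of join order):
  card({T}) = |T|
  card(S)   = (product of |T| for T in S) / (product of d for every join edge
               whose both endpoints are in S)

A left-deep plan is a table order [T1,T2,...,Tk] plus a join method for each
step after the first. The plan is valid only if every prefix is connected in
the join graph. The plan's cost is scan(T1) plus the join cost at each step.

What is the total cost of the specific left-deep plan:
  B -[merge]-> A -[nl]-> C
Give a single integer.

122040

step 1: scan B: cost=120, card=120
step 2: join A via merge
    card(P join A) = 120*120/(6) = 2400
    cost = 120 + 120*7 + 120*7 + 120 + 120 = 2040
step 3: join C via nl
    card(P join C) = 2400*50/(2) = 60000
    cost = 2040 + 2400*50 = 122040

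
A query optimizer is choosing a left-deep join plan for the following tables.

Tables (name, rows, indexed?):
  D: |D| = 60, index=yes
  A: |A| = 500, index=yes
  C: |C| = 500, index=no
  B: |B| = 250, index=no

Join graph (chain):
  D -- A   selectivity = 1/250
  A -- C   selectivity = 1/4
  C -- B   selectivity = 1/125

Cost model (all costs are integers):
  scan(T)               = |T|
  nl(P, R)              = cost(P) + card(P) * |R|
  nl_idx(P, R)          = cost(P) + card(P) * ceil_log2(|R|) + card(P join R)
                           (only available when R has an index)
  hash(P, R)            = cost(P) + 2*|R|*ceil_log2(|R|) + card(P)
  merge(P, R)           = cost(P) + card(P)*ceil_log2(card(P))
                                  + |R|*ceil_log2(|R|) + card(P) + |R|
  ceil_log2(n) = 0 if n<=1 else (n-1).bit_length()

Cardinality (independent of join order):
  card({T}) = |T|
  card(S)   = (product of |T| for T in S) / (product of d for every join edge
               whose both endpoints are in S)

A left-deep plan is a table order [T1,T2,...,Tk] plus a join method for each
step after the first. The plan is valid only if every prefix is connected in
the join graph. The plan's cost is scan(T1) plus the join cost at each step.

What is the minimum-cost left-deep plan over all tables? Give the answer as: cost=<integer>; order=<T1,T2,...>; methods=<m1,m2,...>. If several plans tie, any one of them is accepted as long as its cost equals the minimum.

Selinger DP (subsets sized 1..n):
  {D}: scan cost=60, card=60
  {A}: scan cost=500, card=500
  {C}: scan cost=500, card=500
  {B}: scan cost=250, card=250
  {AD}: card=120; try (A,nl_idx)→720, (D,hash)→1720, (D,nl_idx)→3620, (A,merge)→5480, (D,merge)→5920, (A,hash)→9120 …(+2); best=720 via (A,nl_idx)
  {AC}: card=62500; try (C,hash)→10000, (A,hash)→10000, (C,merge)→10500, (A,merge)→10500, (A,nl_idx)→67500, (C,nl)→250500 …(+1); best=10000 via (C,hash)
  {BC}: card=1000; try (B,hash)→5000, (C,merge)→7500, (B,merge)→7750, (C,hash)→9500, (C,nl)→125250, (B,nl)→125500; best=5000 via (B,hash)
  {ACD}: card=15000; try (C,merge)→6680, (C,hash)→9840, (C,nl)→60720, (D,hash)→73220, (D,nl_idx)→400000, (D,merge)→1072920 …(+1); best=6680 via (C,merge)
  {ABC}: card=125000; try (A,hash)→15000, (A,merge)→21000, (B,hash)→76500, (A,nl_idx)→139000, (A,nl)→505000, (B,merge)→1074750 …(+1); best=15000 via (A,hash)
  {ABCD}: card=30000; try (B,hash)→25680, (D,hash)→140720, (B,merge)→233930, (D,nl_idx)→795000, (D,merge)→2265420, (B,nl)→3756680 …(+1); best=25680 via (B,hash)

cost=25680; order=D,A,C,B; methods=nl_idx,merge,hash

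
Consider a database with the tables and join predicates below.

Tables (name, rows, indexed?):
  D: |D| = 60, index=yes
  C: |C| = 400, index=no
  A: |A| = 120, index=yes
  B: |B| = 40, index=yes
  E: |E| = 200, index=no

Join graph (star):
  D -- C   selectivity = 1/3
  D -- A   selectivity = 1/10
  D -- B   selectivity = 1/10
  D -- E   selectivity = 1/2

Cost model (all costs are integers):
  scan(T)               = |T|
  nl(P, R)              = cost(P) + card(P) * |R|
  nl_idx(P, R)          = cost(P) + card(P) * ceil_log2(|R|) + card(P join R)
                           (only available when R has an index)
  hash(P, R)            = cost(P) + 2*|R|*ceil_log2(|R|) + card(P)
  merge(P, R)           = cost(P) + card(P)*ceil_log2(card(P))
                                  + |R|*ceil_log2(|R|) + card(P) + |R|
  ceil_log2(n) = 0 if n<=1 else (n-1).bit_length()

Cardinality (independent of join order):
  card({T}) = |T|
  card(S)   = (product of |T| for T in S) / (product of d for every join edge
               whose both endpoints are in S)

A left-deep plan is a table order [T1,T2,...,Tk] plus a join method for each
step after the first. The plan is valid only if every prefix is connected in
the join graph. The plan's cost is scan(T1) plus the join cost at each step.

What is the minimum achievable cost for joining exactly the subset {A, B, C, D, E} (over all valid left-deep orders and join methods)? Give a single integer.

303440

Selinger DP over subsets of {A,B,C,D,E}:
  {D}: scan cost=60, card=60
  {C}: scan cost=400, card=400
  {A}: scan cost=120, card=120
  {B}: scan cost=40, card=40
  {E}: scan cost=200, card=200
  {CD}: card=8000; try (D,hash)→1520, (C,merge)→4480, (D,merge)→4820, (C,hash)→7320, (D,nl_idx)→10800, (C,nl)→24060 …(+1); best=1520 via (D,hash)
  {AD}: card=720; try (D,hash)→960, (A,nl_idx)→1200, (A,merge)→1440, (D,merge)→1500, (D,nl_idx)→1560, (A,hash)→1800 …(+2); best=960 via (D,hash)
  {BD}: card=240; try (D,nl_idx)→520, (B,hash)→600, (B,nl_idx)→660, (D,merge)→740, (B,merge)→760, (D,hash)→800 …(+2); best=520 via (D,nl_idx)
  {DE}: card=6000; try (D,hash)→1120, (E,merge)→2280, (D,merge)→2420, (E,hash)→3320, (D,nl_idx)→7400, (E,nl)→12060 …(+1); best=1120 via (D,hash)
  {ACD}: card=96000; try (C,hash)→8880, (A,hash)→11200, (C,merge)→12880, (A,merge)→114480, (A,nl_idx)→153520, (C,nl)→288960 …(+1); best=8880 via (C,hash)
  {BCD}: card=32000; try (C,merge)→6680, (C,hash)→7960, (B,hash)→10000, (B,nl_idx)→81520, (C,nl)→96520, (B,merge)→113800 …(+1); best=6680 via (C,merge)
  {CDE}: card=800000; try (E,hash)→12720, (C,hash)→14320, (C,merge)→89120, (E,merge)→115320, (E,nl)→1601520, (C,nl)→2401120; best=12720 via (E,hash)
  {ABD}: card=2880; try (B,hash)→2160, (A,hash)→2440, (A,merge)→3640, (A,nl_idx)→5080, (B,nl_idx)→8160, (B,merge)→9160 …(+2); best=2160 via (B,hash)
  {ADE}: card=72000; try (E,hash)→4880, (A,hash)→8800, (E,merge)→10680, (A,merge)→86080, (A,nl_idx)→115120, (E,nl)→144960 …(+1); best=4880 via (E,hash)
  {BDE}: card=24000; try (E,hash)→3960, (E,merge)→4480, (B,hash)→7600, (E,nl)→48520, (B,nl_idx)→61120, (B,merge)→85400 …(+1); best=3960 via (E,hash)
  {ABCD}: card=384000; try (C,hash)→12240, (A,hash)→40360, (C,merge)→43600, (B,hash)→105360, (A,merge)→519640, (A,nl_idx)→614680 …(+5); best=12240 via (C,hash)
  {ACDE}: card=9600000; try (C,hash)→84080, (E,hash)→108080, (A,hash)→814400, (C,merge)→1304880, (E,merge)→1738680, (A,nl_idx)→15212720 …(+4); best=84080 via (C,hash)
  {BCDE}: card=3200000; try (C,hash)→35160, (E,hash)→41880, (C,merge)→391960, (E,merge)→520480, (B,hash)→813200, (E,nl)→6406680 …(+4); best=35160 via (C,hash)
  {ABDE}: card=288000; try (E,hash)→8240, (A,hash)→29640, (E,merge)→41400, (B,hash)→77360, (A,merge)→388920, (A,nl_idx)→459960 …(+5); best=8240 via (E,hash)
  {ABCDE}: card=38400000; try (C,hash)→303440, (E,hash)→399440, (A,hash)→3236840, (C,merge)→5772240, (E,merge)→7694040, (B,hash)→9684560 …(+8); best=303440 via (C,hash)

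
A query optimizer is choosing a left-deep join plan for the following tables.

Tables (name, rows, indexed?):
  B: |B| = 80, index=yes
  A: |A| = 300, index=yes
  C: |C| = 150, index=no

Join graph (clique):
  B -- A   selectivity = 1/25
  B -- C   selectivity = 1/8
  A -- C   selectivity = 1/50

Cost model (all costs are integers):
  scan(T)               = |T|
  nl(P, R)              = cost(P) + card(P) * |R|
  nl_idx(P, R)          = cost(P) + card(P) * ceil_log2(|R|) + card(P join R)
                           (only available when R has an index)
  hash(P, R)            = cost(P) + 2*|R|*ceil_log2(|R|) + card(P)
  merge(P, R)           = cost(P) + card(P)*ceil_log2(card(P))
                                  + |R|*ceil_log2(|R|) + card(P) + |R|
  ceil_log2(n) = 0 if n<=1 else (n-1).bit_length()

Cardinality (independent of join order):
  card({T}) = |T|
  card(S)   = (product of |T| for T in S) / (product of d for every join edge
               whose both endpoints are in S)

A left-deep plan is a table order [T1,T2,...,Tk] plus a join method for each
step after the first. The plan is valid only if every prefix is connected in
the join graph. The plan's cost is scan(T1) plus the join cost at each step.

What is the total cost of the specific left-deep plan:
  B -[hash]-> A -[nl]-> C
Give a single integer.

149560

step 1: scan B: cost=80, card=80
step 2: join A via hash
    card(P join A) = 80*300/(25) = 960
    cost = 80 + 2*300*9 + 80 = 5560
step 3: join C via nl
    card(P join C) = 960*150/(8*50) = 360
    cost = 5560 + 960*150 = 149560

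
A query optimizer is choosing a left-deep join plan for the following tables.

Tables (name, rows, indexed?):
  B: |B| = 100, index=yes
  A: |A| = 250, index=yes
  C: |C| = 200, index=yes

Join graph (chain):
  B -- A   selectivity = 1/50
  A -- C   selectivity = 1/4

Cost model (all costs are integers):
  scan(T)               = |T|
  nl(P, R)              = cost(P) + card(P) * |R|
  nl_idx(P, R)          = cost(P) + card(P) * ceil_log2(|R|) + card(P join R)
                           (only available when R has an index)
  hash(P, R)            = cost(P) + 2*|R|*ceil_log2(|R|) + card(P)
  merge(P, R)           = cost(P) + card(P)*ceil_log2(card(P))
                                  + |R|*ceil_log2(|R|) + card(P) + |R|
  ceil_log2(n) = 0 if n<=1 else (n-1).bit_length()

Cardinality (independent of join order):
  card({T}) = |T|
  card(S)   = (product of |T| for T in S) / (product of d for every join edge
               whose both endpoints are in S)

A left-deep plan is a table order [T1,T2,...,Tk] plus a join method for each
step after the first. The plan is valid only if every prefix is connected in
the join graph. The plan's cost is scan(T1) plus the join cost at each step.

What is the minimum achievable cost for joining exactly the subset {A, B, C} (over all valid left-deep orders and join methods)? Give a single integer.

5100

Selinger DP over subsets of {A,B,C}:
  {B}: scan cost=100, card=100
  {A}: scan cost=250, card=250
  {C}: scan cost=200, card=200
  {AB}: card=500; try (A,nl_idx)→1400, (B,hash)→1900, (B,nl_idx)→2500, (A,merge)→3150, (B,merge)→3300, (A,hash)→4200 …(+2); best=1400 via (A,nl_idx)
  {AC}: card=12500; try (C,hash)→3700, (A,merge)→4250, (C,merge)→4300, (A,hash)→4400, (A,nl_idx)→14300, (C,nl_idx)→14750 …(+2); best=3700 via (C,hash)
  {ABC}: card=25000; try (C,hash)→5100, (C,merge)→8200, (B,hash)→17600, (C,nl_idx)→30400, (C,nl)→101400, (B,nl_idx)→116200 …(+2); best=5100 via (C,hash)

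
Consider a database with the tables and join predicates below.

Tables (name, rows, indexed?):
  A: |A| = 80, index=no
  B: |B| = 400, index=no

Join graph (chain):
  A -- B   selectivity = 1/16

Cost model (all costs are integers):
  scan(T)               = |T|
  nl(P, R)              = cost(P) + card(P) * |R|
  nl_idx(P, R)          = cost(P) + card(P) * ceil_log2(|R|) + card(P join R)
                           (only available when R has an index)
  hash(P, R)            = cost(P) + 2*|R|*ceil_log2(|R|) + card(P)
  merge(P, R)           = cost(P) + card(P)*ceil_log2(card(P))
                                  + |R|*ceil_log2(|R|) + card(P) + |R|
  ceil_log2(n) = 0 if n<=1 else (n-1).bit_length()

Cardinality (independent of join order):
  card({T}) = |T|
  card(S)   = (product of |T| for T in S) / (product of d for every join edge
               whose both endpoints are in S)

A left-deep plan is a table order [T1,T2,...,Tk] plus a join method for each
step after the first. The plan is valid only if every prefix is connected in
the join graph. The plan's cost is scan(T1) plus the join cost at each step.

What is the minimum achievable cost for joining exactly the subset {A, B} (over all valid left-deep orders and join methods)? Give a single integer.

Selinger DP over subsets of {A,B}:
  {A}: scan cost=80, card=80
  {B}: scan cost=400, card=400
  {AB}: card=2000; try (A,hash)→1920, (B,merge)→4720, (A,merge)→5040, (B,hash)→7360, (B,nl)→32080, (A,nl)→32400; best=1920 via (A,hash)

1920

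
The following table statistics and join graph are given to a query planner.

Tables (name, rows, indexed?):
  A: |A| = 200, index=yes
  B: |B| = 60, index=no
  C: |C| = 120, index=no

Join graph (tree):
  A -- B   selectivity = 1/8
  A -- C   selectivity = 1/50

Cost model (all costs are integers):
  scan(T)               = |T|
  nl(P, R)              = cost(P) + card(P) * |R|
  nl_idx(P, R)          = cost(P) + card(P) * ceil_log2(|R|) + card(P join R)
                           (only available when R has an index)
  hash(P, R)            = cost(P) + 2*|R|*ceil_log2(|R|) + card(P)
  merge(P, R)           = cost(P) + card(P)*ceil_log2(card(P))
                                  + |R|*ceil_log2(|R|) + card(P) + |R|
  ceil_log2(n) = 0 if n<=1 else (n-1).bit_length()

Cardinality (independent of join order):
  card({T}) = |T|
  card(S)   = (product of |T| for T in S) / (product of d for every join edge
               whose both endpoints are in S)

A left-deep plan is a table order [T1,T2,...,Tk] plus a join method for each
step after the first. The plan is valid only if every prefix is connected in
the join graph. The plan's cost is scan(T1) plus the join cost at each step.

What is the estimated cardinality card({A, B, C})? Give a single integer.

3600

Tables in S: A(200), B(60), C(120)
Edges inside S: A-B(d=8), A-C(d=50)
numerator = 200 * 60 * 120 = 1440000
denominator = 8 * 50 = 400
card(S) = 1440000 / 400 = 3600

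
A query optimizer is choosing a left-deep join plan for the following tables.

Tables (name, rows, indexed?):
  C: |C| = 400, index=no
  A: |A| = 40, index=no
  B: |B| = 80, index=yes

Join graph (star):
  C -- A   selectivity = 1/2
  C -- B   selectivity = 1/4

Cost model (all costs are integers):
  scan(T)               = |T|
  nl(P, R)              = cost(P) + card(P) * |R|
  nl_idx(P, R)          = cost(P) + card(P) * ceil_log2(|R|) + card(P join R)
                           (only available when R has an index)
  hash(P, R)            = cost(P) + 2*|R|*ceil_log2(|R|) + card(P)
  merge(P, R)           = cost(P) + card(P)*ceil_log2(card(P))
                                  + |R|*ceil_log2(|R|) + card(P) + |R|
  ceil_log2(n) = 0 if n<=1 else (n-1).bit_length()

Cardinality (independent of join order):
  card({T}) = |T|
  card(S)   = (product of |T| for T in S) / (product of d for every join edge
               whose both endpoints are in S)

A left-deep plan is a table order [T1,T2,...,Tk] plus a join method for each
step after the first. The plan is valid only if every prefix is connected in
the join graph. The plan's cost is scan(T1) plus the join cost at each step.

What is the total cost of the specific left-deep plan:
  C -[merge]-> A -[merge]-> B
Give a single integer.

117320

step 1: scan C: cost=400, card=400
step 2: join A via merge
    card(P join A) = 400*40/(2) = 8000
    cost = 400 + 400*9 + 40*6 + 400 + 40 = 4680
step 3: join B via merge
    card(P join B) = 8000*80/(4) = 160000
    cost = 4680 + 8000*13 + 80*7 + 8000 + 80 = 117320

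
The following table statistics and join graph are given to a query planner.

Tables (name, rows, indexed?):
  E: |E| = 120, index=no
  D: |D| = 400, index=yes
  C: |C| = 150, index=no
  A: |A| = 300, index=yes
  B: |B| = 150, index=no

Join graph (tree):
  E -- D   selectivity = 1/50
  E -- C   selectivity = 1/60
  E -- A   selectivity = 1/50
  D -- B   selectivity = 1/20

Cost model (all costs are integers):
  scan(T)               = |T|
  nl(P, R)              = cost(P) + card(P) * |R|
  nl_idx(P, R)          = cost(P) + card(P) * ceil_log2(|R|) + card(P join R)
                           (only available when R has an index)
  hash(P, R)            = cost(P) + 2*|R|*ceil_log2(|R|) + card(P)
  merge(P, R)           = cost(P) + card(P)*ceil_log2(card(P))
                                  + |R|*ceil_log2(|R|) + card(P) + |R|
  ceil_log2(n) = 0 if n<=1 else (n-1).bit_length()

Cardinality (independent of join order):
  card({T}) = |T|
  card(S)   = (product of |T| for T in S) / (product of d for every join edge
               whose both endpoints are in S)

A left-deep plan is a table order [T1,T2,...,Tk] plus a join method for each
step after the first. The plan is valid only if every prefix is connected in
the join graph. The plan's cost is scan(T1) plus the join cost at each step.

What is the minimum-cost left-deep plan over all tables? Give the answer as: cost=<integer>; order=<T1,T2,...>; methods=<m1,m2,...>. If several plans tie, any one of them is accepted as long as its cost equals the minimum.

Selinger DP (subsets sized 1..n):
  {E}: scan cost=120, card=120
  {D}: scan cost=400, card=400
  {C}: scan cost=150, card=150
  {A}: scan cost=300, card=300
  {B}: scan cost=150, card=150
  {DE}: card=960; try (D,nl_idx)→2160, (E,hash)→2480, (D,merge)→5080, (E,merge)→5360, (D,hash)→7440, (D,nl)→48120 …(+1); best=2160 via (D,nl_idx)
  {CE}: card=300; try (E,hash)→1980, (C,merge)→2430, (E,merge)→2460, (C,hash)→2640, (C,nl)→18120, (E,nl)→18150; best=1980 via (E,hash)
  {AE}: card=720; try (A,nl_idx)→1920, (E,hash)→2280, (A,merge)→4080, (E,merge)→4260, (A,hash)→5640, (A,nl)→36120 …(+1); best=1920 via (A,nl_idx)
  {BD}: card=3000; try (B,hash)→3200, (D,nl_idx)→4500, (D,merge)→5500, (B,merge)→5750, (D,hash)→7500, (D,nl)→60150 …(+1); best=3200 via (B,hash)
  {CDE}: card=2400; try (C,hash)→5520, (D,nl_idx)→7080, (D,merge)→8980, (D,hash)→9480, (C,merge)→14070, (D,nl)→121980 …(+1); best=5520 via (C,hash)
  {ADE}: card=5760; try (A,hash)→8520, (D,hash)→9840, (D,merge)→13840, (D,nl_idx)→14160, (A,merge)→15720, (A,nl_idx)→16560 …(+2); best=8520 via (A,hash)
  {BDE}: card=7200; try (B,hash)→5520, (E,hash)→7880, (B,merge)→14070, (E,merge)→43160, (B,nl)→146160, (E,nl)→363200; best=5520 via (B,hash)
  {ACE}: card=1800; try (C,hash)→5040, (A,nl_idx)→6480, (A,hash)→7680, (A,merge)→7980, (C,merge)→11190, (A,nl)→91980 …(+1); best=5040 via (C,hash)
  {ACDE}: card=14400; try (A,hash)→13320, (D,hash)→14040, (C,hash)→16680, (D,merge)→30640, (D,nl_idx)→35640, (A,merge)→39720 …(+5); best=13320 via (A,hash)
  {BCDE}: card=18000; try (B,hash)→10320, (C,hash)→15120, (B,merge)→38070, (C,merge)→107670, (B,nl)→365520, (C,nl)→1085520; best=10320 via (B,hash)
  {ABDE}: card=43200; try (B,hash)→16680, (A,hash)→18120, (B,merge)→90510, (A,merge)→109320, (A,nl_idx)→113520, (B,nl)→872520 …(+1); best=16680 via (B,hash)
  {ABCDE}: card=108000; try (B,hash)→30120, (A,hash)→33720, (C,hash)→62280, (B,merge)→230670, (A,nl_idx)→280320, (A,merge)→301320 …(+4); best=30120 via (B,hash)

cost=30120; order=E,D,C,A,B; methods=nl_idx,hash,hash,hash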